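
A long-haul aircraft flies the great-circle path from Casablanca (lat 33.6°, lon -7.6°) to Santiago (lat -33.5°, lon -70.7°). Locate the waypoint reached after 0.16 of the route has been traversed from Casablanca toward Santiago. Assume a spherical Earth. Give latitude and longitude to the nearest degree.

≈ lat 23°, lon -19°

Write both endpoints as unit vectors p₁, p₂ with components (cos φ cos λ, cos φ sin λ, sin φ).
The central angle between the endpoints is δ = arccos(p₁·p₂) ≈ 1.562 rad (89.5°).
Interpolate at f = 0.16 with slerp weights a = sin((1−f)δ)/sin δ ≈ 0.967, b = sin(fδ)/sin δ ≈ 0.247.
p = a·p₁ + b·p₂ ≈ (0.866, -0.301, 0.398); φ = arcsin(p_z) ≈ 23.48°, λ = atan2(p_y, p_x) ≈ -19.17°.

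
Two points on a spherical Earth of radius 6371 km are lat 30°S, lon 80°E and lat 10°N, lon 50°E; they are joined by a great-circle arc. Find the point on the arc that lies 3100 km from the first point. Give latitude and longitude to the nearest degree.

≈ lat 8°S, lon 62°E

Write both endpoints as unit vectors p₁, p₂ with components (cos φ cos λ, cos φ sin λ, sin φ).
The central angle between the endpoints is δ = arccos(p₁·p₂) ≈ 0.861 rad (49.3°). The total great-circle distance is δ·R ≈ 0.861 × 6371 ≈ 5485 km, so the target fraction is f = 3100/5485 ≈ 0.565.
Interpolate at f ≈ 0.565 with slerp weights a = sin((1−f)δ)/sin δ ≈ 0.482, b = sin(fδ)/sin δ ≈ 0.617.
p = a·p₁ + b·p₂ ≈ (0.463, 0.876, -0.134); φ = arcsin(p_z) ≈ -7.70°, λ = atan2(p_y, p_x) ≈ 62.16°.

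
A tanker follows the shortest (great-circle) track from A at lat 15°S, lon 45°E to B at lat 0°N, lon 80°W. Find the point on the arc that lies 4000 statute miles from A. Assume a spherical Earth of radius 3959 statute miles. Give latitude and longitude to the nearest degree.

From cos δ = sin φ₁ sin φ₂ + cos φ₁ cos φ₂ cos Δλ, the central angle is δ ≈ 2.158 rad (123.6°). The total great-circle distance is δ·R ≈ 2.158 × 3959 ≈ 8544 mi, so the target fraction is f = 4000/8544 ≈ 0.468.
Interpolate at f ≈ 0.468 with slerp weights a = sin((1−f)δ)/sin δ ≈ 1.095, b = sin(fδ)/sin δ ≈ 1.017.
p = a·p₁ + b·p₂ ≈ (0.925, -0.254, -0.283); φ = arcsin(p_z) ≈ -16.47°, λ = atan2(p_y, p_x) ≈ -15.35°.

≈ lat 16°S, lon 15°W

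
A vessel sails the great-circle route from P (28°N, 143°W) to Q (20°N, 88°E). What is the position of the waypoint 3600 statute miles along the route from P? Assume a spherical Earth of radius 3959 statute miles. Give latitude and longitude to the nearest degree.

≈ (46°N, 154°E)

Convert each endpoint to a unit vector on the sphere (x = cos φ cos λ, y = cos φ sin λ, z = sin φ).
The central angle between the endpoints is δ = arccos(p₁·p₂) ≈ 1.941 rad (111.2°). The total great-circle distance is δ·R ≈ 1.941 × 3959 ≈ 7683 mi, so the target fraction is f = 3600/7683 ≈ 0.469.
Interpolate at f ≈ 0.469 with slerp weights a = sin((1−f)δ)/sin δ ≈ 0.920, b = sin(fδ)/sin δ ≈ 0.846.
p = a·p₁ + b·p₂ ≈ (-0.621, 0.306, 0.722); φ = arcsin(p_z) ≈ 46.18°, λ = atan2(p_y, p_x) ≈ 153.79°.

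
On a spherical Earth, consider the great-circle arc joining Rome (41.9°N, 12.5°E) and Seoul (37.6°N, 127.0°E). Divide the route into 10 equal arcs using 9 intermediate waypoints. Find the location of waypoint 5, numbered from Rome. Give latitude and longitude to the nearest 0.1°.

Write both endpoints as unit vectors p₁, p₂ with components (cos φ cos λ, cos φ sin λ, sin φ).
The central angle between the endpoints is δ = arccos(p₁·p₂) ≈ 1.407 rad (80.6°).
Interpolate at f = 5/10 with slerp weights a = sin((1−f)δ)/sin δ ≈ 0.656, b = sin(fδ)/sin δ ≈ 0.656.
p = a·p₁ + b·p₂ ≈ (0.164, 0.521, 0.838); φ = arcsin(p_z) ≈ 56.93°, λ = atan2(p_y, p_x) ≈ 72.53°.

≈ (56.9°N, 72.5°E)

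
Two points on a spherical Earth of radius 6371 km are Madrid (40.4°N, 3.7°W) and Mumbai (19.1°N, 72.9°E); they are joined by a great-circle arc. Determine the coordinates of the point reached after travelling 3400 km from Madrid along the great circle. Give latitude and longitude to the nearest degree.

≈ (37°N, 36°E)

The haversine formula gives a central angle δ ≈ 1.182 rad (67.7°) between the endpoints. The total great-circle distance is δ·R ≈ 1.182 × 6371 ≈ 7532 km, so the target fraction is f = 3400/7532 ≈ 0.451.
Interpolate at f ≈ 0.451 with slerp weights a = sin((1−f)δ)/sin δ ≈ 0.653, b = sin(fδ)/sin δ ≈ 0.550.
p = a·p₁ + b·p₂ ≈ (0.649, 0.464, 0.603); φ = arcsin(p_z) ≈ 37.08°, λ = atan2(p_y, p_x) ≈ 35.59°.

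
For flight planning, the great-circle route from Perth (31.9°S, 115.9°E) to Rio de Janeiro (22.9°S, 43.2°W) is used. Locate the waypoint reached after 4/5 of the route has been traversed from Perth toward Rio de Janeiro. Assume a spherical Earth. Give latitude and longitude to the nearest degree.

≈ (45°S, 31°W)

The haversine formula gives a central angle δ ≈ 2.123 rad (121.7°) between the endpoints.
Interpolate at f = 4/5 with slerp weights a = sin((1−f)δ)/sin δ ≈ 0.484, b = sin(fδ)/sin δ ≈ 1.165.
p = a·p₁ + b·p₂ ≈ (0.603, -0.365, -0.709); φ = arcsin(p_z) ≈ -45.18°, λ = atan2(p_y, p_x) ≈ -31.20°.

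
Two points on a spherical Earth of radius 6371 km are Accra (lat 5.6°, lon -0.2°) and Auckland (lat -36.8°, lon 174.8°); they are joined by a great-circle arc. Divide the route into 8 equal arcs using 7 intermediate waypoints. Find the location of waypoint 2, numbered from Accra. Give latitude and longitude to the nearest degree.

≈ lat -31°, lon 5°

The haversine formula gives a central angle δ ≈ 2.591 rad (148.5°) between the endpoints.
Interpolate at f = 2/8 with slerp weights a = sin((1−f)δ)/sin δ ≈ 1.781, b = sin(fδ)/sin δ ≈ 1.154.
p = a·p₁ + b·p₂ ≈ (0.852, 0.078, -0.517); φ = arcsin(p_z) ≈ -31.16°, λ = atan2(p_y, p_x) ≈ 5.20°.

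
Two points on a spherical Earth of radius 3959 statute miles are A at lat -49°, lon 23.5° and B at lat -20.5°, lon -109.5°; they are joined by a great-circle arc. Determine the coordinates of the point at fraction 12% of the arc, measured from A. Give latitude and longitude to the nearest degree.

Convert each endpoint to a unit vector on the sphere (x = cos φ cos λ, y = cos φ sin λ, z = sin φ).
The central angle between the endpoints is δ = arccos(p₁·p₂) ≈ 1.726 rad (98.9°).
Interpolate at f = 0.12 with slerp weights a = sin((1−f)δ)/sin δ ≈ 1.011, b = sin(fδ)/sin δ ≈ 0.208.
p = a·p₁ + b·p₂ ≈ (0.543, 0.081, -0.836); φ = arcsin(p_z) ≈ -56.70°, λ = atan2(p_y, p_x) ≈ 8.45°.

≈ lat -57°, lon 8°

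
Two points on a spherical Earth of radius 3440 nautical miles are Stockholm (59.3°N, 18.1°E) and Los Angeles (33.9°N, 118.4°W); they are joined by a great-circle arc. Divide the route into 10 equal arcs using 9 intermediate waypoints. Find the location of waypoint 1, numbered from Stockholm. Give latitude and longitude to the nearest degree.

≈ (65°N, 7°E)

Write both endpoints as unit vectors p₁, p₂ with components (cos φ cos λ, cos φ sin λ, sin φ).
The central angle between the endpoints is δ = arccos(p₁·p₂) ≈ 1.398 rad (80.1°).
Interpolate at f = 1/10 with slerp weights a = sin((1−f)δ)/sin δ ≈ 0.966, b = sin(fδ)/sin δ ≈ 0.141.
p = a·p₁ + b·p₂ ≈ (0.413, 0.050, 0.909); φ = arcsin(p_z) ≈ 65.42°, λ = atan2(p_y, p_x) ≈ 6.90°.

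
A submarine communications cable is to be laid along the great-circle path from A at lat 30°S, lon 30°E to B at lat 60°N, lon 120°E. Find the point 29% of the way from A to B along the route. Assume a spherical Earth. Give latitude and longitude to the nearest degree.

From cos δ = sin φ₁ sin φ₂ + cos φ₁ cos φ₂ cos Δλ, the central angle is δ ≈ 2.019 rad (115.7°).
Interpolate at f = 0.29 with slerp weights a = sin((1−f)δ)/sin δ ≈ 1.099, b = sin(fδ)/sin δ ≈ 0.613.
p = a·p₁ + b·p₂ ≈ (0.671, 0.741, -0.019); φ = arcsin(p_z) ≈ -1.07°, λ = atan2(p_y, p_x) ≈ 47.85°.

≈ lat 1°S, lon 48°E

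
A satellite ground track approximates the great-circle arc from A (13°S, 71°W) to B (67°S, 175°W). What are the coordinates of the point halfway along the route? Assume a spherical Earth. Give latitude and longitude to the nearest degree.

Write both endpoints as unit vectors p₁, p₂ with components (cos φ cos λ, cos φ sin λ, sin φ).
The central angle between the endpoints is δ = arccos(p₁·p₂) ≈ 1.456 rad (83.4°).
Interpolate at f = 1/2 with slerp weights a = sin((1−f)δ)/sin δ ≈ 0.670, b = sin(fδ)/sin δ ≈ 0.670.
p = a·p₁ + b·p₂ ≈ (-0.048, -0.640, -0.767); φ = arcsin(p_z) ≈ -50.09°, λ = atan2(p_y, p_x) ≈ -94.31°.

≈ (50°S, 94°W)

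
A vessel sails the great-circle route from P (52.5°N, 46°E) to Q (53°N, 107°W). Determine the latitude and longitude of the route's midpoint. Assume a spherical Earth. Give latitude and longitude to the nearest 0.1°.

From cos δ = sin φ₁ sin φ₂ + cos φ₁ cos φ₂ cos Δλ, the central angle is δ ≈ 1.259 rad (72.1°).
Interpolate at f = 1/2 with slerp weights a = sin((1−f)δ)/sin δ ≈ 0.618, b = sin(fδ)/sin δ ≈ 0.618.
p = a·p₁ + b·p₂ ≈ (0.153, -0.085, 0.985); φ = arcsin(p_z) ≈ 79.93°, λ = atan2(p_y, p_x) ≈ -29.13°.

≈ (79.9°N, 29.1°W)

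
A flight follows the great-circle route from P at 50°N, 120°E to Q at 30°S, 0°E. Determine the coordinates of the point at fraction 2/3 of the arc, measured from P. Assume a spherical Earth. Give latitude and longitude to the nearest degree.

≈ 2°N, 31°E

Convert each endpoint to a unit vector on the sphere (x = cos φ cos λ, y = cos φ sin λ, z = sin φ).
The central angle between the endpoints is δ = arccos(p₁·p₂) ≈ 2.293 rad (131.4°).
Interpolate at f = 2/3 with slerp weights a = sin((1−f)δ)/sin δ ≈ 0.923, b = sin(fδ)/sin δ ≈ 1.332.
p = a·p₁ + b·p₂ ≈ (0.857, 0.514, 0.041); φ = arcsin(p_z) ≈ 2.34°, λ = atan2(p_y, p_x) ≈ 30.94°.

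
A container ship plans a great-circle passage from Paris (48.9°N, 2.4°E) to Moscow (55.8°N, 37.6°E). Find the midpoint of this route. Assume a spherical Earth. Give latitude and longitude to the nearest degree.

Convert each endpoint to a unit vector on the sphere (x = cos φ cos λ, y = cos φ sin λ, z = sin φ).
The central angle between the endpoints is δ = arccos(p₁·p₂) ≈ 0.389 rad (22.3°).
Interpolate at f = 1/2 with slerp weights a = sin((1−f)δ)/sin δ ≈ 0.510, b = sin(fδ)/sin δ ≈ 0.510.
p = a·p₁ + b·p₂ ≈ (0.562, 0.189, 0.806); φ = arcsin(p_z) ≈ 53.66°, λ = atan2(p_y, p_x) ≈ 18.58°.

≈ (54°N, 19°E)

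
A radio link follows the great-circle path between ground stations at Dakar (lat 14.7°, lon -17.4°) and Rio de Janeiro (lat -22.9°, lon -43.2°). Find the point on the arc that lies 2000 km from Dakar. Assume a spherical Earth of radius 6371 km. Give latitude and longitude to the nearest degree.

≈ lat 0°, lon -27°

Write both endpoints as unit vectors p₁, p₂ with components (cos φ cos λ, cos φ sin λ, sin φ).
The central angle between the endpoints is δ = arccos(p₁·p₂) ≈ 0.791 rad (45.3°). The total great-circle distance is δ·R ≈ 0.791 × 6371 ≈ 5036 km, so the target fraction is f = 2000/5036 ≈ 0.397.
Interpolate at f ≈ 0.397 with slerp weights a = sin((1−f)δ)/sin δ ≈ 0.645, b = sin(fδ)/sin δ ≈ 0.434.
p = a·p₁ + b·p₂ ≈ (0.888, -0.461, -0.005); φ = arcsin(p_z) ≈ -0.30°, λ = atan2(p_y, p_x) ≈ -27.43°.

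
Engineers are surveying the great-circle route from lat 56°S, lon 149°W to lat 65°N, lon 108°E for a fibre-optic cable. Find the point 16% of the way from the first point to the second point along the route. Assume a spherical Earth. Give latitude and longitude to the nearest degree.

Write both endpoints as unit vectors p₁, p₂ with components (cos φ cos λ, cos φ sin λ, sin φ).
The central angle between the endpoints is δ = arccos(p₁·p₂) ≈ 2.506 rad (143.6°).
Interpolate at f = 0.16 with slerp weights a = sin((1−f)δ)/sin δ ≈ 1.449, b = sin(fδ)/sin δ ≈ 0.657.
p = a·p₁ + b·p₂ ≈ (-0.781, -0.153, -0.606); φ = arcsin(p_z) ≈ -37.30°, λ = atan2(p_y, p_x) ≈ -168.89°.

≈ lat 37°S, lon 169°W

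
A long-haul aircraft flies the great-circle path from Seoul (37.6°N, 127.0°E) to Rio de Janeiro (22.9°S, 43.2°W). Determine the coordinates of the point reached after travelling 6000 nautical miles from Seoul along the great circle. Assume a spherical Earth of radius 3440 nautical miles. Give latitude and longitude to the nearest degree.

≈ (34°N, 14°W)

The haversine formula gives a central angle δ ≈ 2.846 rad (163.1°) between the endpoints. The total great-circle distance is δ·R ≈ 2.846 × 3440 ≈ 9790 nmi, so the target fraction is f = 6000/9790 ≈ 0.613.
Interpolate at f ≈ 0.613 with slerp weights a = sin((1−f)δ)/sin δ ≈ 3.062, b = sin(fδ)/sin δ ≈ 3.381.
p = a·p₁ + b·p₂ ≈ (0.810, -0.195, 0.552); φ = arcsin(p_z) ≈ 33.54°, λ = atan2(p_y, p_x) ≈ -13.51°.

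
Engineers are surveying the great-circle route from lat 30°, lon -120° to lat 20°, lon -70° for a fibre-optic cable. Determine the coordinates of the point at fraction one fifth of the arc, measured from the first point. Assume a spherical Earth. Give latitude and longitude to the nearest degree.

Convert each endpoint to a unit vector on the sphere (x = cos φ cos λ, y = cos φ sin λ, z = sin φ).
The central angle between the endpoints is δ = arccos(p₁·p₂) ≈ 0.804 rad (46.0°).
Interpolate at f = 1/5 with slerp weights a = sin((1−f)δ)/sin δ ≈ 0.833, b = sin(fδ)/sin δ ≈ 0.222.
p = a·p₁ + b·p₂ ≈ (-0.289, -0.821, 0.492); φ = arcsin(p_z) ≈ 29.50°, λ = atan2(p_y, p_x) ≈ -109.41°.

≈ lat 30°, lon -109°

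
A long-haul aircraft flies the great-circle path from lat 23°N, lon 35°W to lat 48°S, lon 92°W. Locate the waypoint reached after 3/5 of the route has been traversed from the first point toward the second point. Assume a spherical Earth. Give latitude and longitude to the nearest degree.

Convert each endpoint to a unit vector on the sphere (x = cos φ cos λ, y = cos φ sin λ, z = sin φ).
The central angle between the endpoints is δ = arccos(p₁·p₂) ≈ 1.526 rad (87.4°).
Interpolate at f = 3/5 with slerp weights a = sin((1−f)δ)/sin δ ≈ 0.574, b = sin(fδ)/sin δ ≈ 0.794.
p = a·p₁ + b·p₂ ≈ (0.414, -0.834, -0.366); φ = arcsin(p_z) ≈ -21.45°, λ = atan2(p_y, p_x) ≈ -63.59°.

≈ lat 21°S, lon 64°W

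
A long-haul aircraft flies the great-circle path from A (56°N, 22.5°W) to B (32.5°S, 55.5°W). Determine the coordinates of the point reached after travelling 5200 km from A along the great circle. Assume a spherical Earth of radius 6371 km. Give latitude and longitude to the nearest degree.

Convert each endpoint to a unit vector on the sphere (x = cos φ cos λ, y = cos φ sin λ, z = sin φ).
The central angle between the endpoints is δ = arccos(p₁·p₂) ≈ 1.621 rad (92.9°). The total great-circle distance is δ·R ≈ 1.621 × 6371 ≈ 10326 km, so the target fraction is f = 5200/10326 ≈ 0.504.
Interpolate at f ≈ 0.504 with slerp weights a = sin((1−f)δ)/sin δ ≈ 0.721, b = sin(fδ)/sin δ ≈ 0.729.
p = a·p₁ + b·p₂ ≈ (0.721, -0.661, 0.206); φ = arcsin(p_z) ≈ 11.90°, λ = atan2(p_y, p_x) ≈ -42.52°.

≈ (12°N, 43°W)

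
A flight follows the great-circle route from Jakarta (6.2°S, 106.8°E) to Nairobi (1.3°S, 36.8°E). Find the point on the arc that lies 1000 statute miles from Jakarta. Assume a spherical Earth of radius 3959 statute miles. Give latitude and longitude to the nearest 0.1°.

Write both endpoints as unit vectors p₁, p₂ with components (cos φ cos λ, cos φ sin λ, sin φ).
The central angle between the endpoints is δ = arccos(p₁·p₂) ≈ 1.221 rad (70.0°). The total great-circle distance is δ·R ≈ 1.221 × 3959 ≈ 4835 mi, so the target fraction is f = 1000/4835 ≈ 0.207.
Interpolate at f ≈ 0.207 with slerp weights a = sin((1−f)δ)/sin δ ≈ 0.877, b = sin(fδ)/sin δ ≈ 0.266.
p = a·p₁ + b·p₂ ≈ (-0.039, 0.994, -0.101); φ = arcsin(p_z) ≈ -5.78°, λ = atan2(p_y, p_x) ≈ 92.25°.

≈ 5.8°S, 92.3°E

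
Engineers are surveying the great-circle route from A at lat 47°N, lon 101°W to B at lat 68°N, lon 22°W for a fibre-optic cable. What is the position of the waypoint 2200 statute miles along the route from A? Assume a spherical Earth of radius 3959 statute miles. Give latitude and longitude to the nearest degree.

≈ lat 68°N, lon 53°W

Write both endpoints as unit vectors p₁, p₂ with components (cos φ cos λ, cos φ sin λ, sin φ).
The central angle between the endpoints is δ = arccos(p₁·p₂) ≈ 0.757 rad (43.4°). The total great-circle distance is δ·R ≈ 0.757 × 3959 ≈ 2997 mi, so the target fraction is f = 2200/2997 ≈ 0.734.
Interpolate at f ≈ 0.734 with slerp weights a = sin((1−f)δ)/sin δ ≈ 0.291, b = sin(fδ)/sin δ ≈ 0.768.
p = a·p₁ + b·p₂ ≈ (0.229, -0.303, 0.925); φ = arcsin(p_z) ≈ 67.69°, λ = atan2(p_y, p_x) ≈ -52.91°.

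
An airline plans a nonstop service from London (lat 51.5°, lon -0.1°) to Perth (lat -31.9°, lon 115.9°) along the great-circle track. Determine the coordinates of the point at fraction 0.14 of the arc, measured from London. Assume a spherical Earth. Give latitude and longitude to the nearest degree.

≈ lat 47°, lon 27°

Write both endpoints as unit vectors p₁, p₂ with components (cos φ cos λ, cos φ sin λ, sin φ).
The central angle between the endpoints is δ = arccos(p₁·p₂) ≈ 2.272 rad (130.2°).
Interpolate at f = 0.14 with slerp weights a = sin((1−f)δ)/sin δ ≈ 1.214, b = sin(fδ)/sin δ ≈ 0.409.
p = a·p₁ + b·p₂ ≈ (0.604, 0.311, 0.734); φ = arcsin(p_z) ≈ 47.20°, λ = atan2(p_y, p_x) ≈ 27.27°.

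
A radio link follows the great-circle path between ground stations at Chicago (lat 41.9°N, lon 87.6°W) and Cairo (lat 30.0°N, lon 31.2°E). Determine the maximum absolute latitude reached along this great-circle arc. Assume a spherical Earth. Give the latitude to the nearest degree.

≈ 56°N

The great circle lies in the plane with unit normal n̂ = (p₁ × p₂)/|p₁ × p₂|.
Here n̂_z ≈ +0.565; the vertex latitude is φ_max = arccos|n̂_z| ≈ 55.6°.
Check via Clairaut: cos φ_max = |cos φ₁| · sin C = cos(41.9°)·sin(49.4°) ≈ 0.565, again giving ≈ 55.6°.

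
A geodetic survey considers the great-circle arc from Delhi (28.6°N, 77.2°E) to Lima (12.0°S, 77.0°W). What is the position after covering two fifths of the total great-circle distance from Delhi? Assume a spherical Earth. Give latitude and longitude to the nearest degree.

≈ 38°N, 4°E

The haversine formula gives a central angle δ ≈ 2.632 rad (150.8°) between the endpoints.
Interpolate at f = 2/5 with slerp weights a = sin((1−f)δ)/sin δ ≈ 2.048, b = sin(fδ)/sin δ ≈ 1.779.
p = a·p₁ + b·p₂ ≈ (0.790, 0.058, 0.610); φ = arcsin(p_z) ≈ 37.63°, λ = atan2(p_y, p_x) ≈ 4.18°.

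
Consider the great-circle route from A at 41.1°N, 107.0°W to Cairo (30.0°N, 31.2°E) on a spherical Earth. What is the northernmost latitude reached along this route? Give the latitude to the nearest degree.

The great circle lies in the plane with unit normal n̂ = (p₁ × p₂)/|p₁ × p₂|.
Here n̂_z ≈ +0.441; the vertex latitude is φ_max = arccos|n̂_z| ≈ 63.9°.

≈ 64°N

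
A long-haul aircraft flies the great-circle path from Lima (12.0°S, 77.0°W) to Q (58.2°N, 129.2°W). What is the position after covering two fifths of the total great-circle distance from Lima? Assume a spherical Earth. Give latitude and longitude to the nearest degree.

≈ (18°N, 91°W)

Convert each endpoint to a unit vector on the sphere (x = cos φ cos λ, y = cos φ sin λ, z = sin φ).
The central angle between the endpoints is δ = arccos(p₁·p₂) ≈ 1.431 rad (82.0°).
Interpolate at f = 2/5 with slerp weights a = sin((1−f)δ)/sin δ ≈ 0.764, b = sin(fδ)/sin δ ≈ 0.547.
p = a·p₁ + b·p₂ ≈ (-0.014, -0.952, 0.306); φ = arcsin(p_z) ≈ 17.82°, λ = atan2(p_y, p_x) ≈ -90.84°.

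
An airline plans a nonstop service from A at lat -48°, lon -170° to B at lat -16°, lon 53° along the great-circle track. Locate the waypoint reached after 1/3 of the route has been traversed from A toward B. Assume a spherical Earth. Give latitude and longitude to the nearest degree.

Write both endpoints as unit vectors p₁, p₂ with components (cos φ cos λ, cos φ sin λ, sin φ).
The central angle between the endpoints is δ = arccos(p₁·p₂) ≈ 1.840 rad (105.4°).
Interpolate at f = 1/3 with slerp weights a = sin((1−f)δ)/sin δ ≈ 0.976, b = sin(fδ)/sin δ ≈ 0.597.
p = a·p₁ + b·p₂ ≈ (-0.298, 0.345, -0.890); φ = arcsin(p_z) ≈ -62.89°, λ = atan2(p_y, p_x) ≈ 130.84°.

≈ lat -63°, lon 131°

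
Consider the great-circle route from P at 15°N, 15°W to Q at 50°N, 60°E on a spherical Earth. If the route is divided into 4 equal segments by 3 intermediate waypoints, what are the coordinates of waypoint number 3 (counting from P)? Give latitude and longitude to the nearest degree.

The haversine formula gives a central angle δ ≈ 1.204 rad (69.0°) between the endpoints.
Interpolate at f = 3/4 with slerp weights a = sin((1−f)δ)/sin δ ≈ 0.318, b = sin(fδ)/sin δ ≈ 0.841.
p = a·p₁ + b·p₂ ≈ (0.567, 0.389, 0.726); φ = arcsin(p_z) ≈ 46.59°, λ = atan2(p_y, p_x) ≈ 34.46°.

≈ 47°N, 34°E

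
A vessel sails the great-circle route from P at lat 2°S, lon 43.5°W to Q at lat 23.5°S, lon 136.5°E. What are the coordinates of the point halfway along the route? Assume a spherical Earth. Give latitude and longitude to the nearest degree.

≈ lat 79°S, lon 43°W

Write both endpoints as unit vectors p₁, p₂ with components (cos φ cos λ, cos φ sin λ, sin φ).
The central angle between the endpoints is δ = arccos(p₁·p₂) ≈ 2.697 rad (154.5°).
Interpolate at f = 1/2 with slerp weights a = sin((1−f)δ)/sin δ ≈ 2.266, b = sin(fδ)/sin δ ≈ 2.266.
p = a·p₁ + b·p₂ ≈ (0.135, -0.128, -0.982); φ = arcsin(p_z) ≈ -79.25°, λ = atan2(p_y, p_x) ≈ -43.50°.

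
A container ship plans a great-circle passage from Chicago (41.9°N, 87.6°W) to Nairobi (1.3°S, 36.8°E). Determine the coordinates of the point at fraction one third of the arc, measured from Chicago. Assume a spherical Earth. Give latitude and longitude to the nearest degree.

Write both endpoints as unit vectors p₁, p₂ with components (cos φ cos λ, cos φ sin λ, sin φ).
The central angle between the endpoints is δ = arccos(p₁·p₂) ≈ 2.021 rad (115.8°).
Interpolate at f = 1/3 with slerp weights a = sin((1−f)δ)/sin δ ≈ 1.083, b = sin(fδ)/sin δ ≈ 0.693.
p = a·p₁ + b·p₂ ≈ (0.589, -0.391, 0.708); φ = arcsin(p_z) ≈ 45.05°, λ = atan2(p_y, p_x) ≈ -33.56°.

≈ 45°N, 34°W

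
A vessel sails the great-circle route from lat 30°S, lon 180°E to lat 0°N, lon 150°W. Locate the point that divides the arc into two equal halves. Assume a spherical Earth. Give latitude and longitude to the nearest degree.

Convert each endpoint to a unit vector on the sphere (x = cos φ cos λ, y = cos φ sin λ, z = sin φ).
The central angle between the endpoints is δ = arccos(p₁·p₂) ≈ 0.723 rad (41.4°).
Interpolate at f = 1/2 with slerp weights a = sin((1−f)δ)/sin δ ≈ 0.535, b = sin(fδ)/sin δ ≈ 0.535.
p = a·p₁ + b·p₂ ≈ (-0.926, -0.267, -0.267); φ = arcsin(p_z) ≈ -15.50°, λ = atan2(p_y, p_x) ≈ -163.90°.

≈ lat 16°S, lon 164°W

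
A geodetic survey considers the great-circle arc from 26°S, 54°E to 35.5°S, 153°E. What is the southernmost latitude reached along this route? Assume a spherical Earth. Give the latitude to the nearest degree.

The great circle lies in the plane with unit normal n̂ = (p₁ × p₂)/|p₁ × p₂|.
Here n̂_z ≈ +0.730; the vertex latitude is φ_max = arccos|n̂_z| ≈ 43.1°.

≈ 43°S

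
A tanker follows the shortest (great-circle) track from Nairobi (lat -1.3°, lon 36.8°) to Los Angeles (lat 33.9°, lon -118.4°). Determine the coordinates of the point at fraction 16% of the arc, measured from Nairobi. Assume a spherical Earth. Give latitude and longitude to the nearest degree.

≈ lat 17°, lon 24°

The haversine formula gives a central angle δ ≈ 2.443 rad (140.0°) between the endpoints.
Interpolate at f = 0.16 with slerp weights a = sin((1−f)δ)/sin δ ≈ 1.378, b = sin(fδ)/sin δ ≈ 0.593.
p = a·p₁ + b·p₂ ≈ (0.870, 0.393, 0.299); φ = arcsin(p_z) ≈ 17.41°, λ = atan2(p_y, p_x) ≈ 24.31°.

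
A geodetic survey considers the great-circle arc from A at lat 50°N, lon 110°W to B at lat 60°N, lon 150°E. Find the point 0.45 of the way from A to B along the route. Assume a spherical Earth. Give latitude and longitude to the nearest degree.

≈ lat 65°N, lon 146°W

Write both endpoints as unit vectors p₁, p₂ with components (cos φ cos λ, cos φ sin λ, sin φ).
The central angle between the endpoints is δ = arccos(p₁·p₂) ≈ 0.918 rad (52.6°).
Interpolate at f = 0.45 with slerp weights a = sin((1−f)δ)/sin δ ≈ 0.609, b = sin(fδ)/sin δ ≈ 0.505.
p = a·p₁ + b·p₂ ≈ (-0.353, -0.241, 0.904); φ = arcsin(p_z) ≈ 64.70°, λ = atan2(p_y, p_x) ≈ -145.60°.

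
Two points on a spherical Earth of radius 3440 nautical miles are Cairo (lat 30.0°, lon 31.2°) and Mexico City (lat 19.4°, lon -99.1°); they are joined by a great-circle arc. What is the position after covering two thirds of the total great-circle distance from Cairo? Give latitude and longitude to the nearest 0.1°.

≈ lat 41.8°, lon -64.1°

The haversine formula gives a central angle δ ≈ 1.941 rad (111.2°) between the endpoints.
Interpolate at f = 2/3 with slerp weights a = sin((1−f)δ)/sin δ ≈ 0.647, b = sin(fδ)/sin δ ≈ 1.032.
p = a·p₁ + b·p₂ ≈ (0.325, -0.671, 0.666); φ = arcsin(p_z) ≈ 41.78°, λ = atan2(p_y, p_x) ≈ -64.15°.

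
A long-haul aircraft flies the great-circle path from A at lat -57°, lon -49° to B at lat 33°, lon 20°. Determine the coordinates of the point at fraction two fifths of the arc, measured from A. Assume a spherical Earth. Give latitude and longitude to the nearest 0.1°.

Write both endpoints as unit vectors p₁, p₂ with components (cos φ cos λ, cos φ sin λ, sin φ).
The central angle between the endpoints is δ = arccos(p₁·p₂) ≈ 1.868 rad (107.0°).
Interpolate at f = 2/5 with slerp weights a = sin((1−f)δ)/sin δ ≈ 0.942, b = sin(fδ)/sin δ ≈ 0.711.
p = a·p₁ + b·p₂ ≈ (0.897, -0.183, -0.403); φ = arcsin(p_z) ≈ -23.75°, λ = atan2(p_y, p_x) ≈ -11.55°.

≈ lat -23.8°, lon -11.5°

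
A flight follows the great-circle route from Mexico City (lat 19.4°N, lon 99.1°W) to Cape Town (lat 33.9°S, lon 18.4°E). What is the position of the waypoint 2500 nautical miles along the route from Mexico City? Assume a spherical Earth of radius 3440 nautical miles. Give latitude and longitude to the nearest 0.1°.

≈ lat 2.9°S, lon 63.3°W

From cos δ = sin φ₁ sin φ₂ + cos φ₁ cos φ₂ cos Δλ, the central angle is δ ≈ 2.149 rad (123.1°). The total great-circle distance is δ·R ≈ 2.149 × 3440 ≈ 7394 nmi, so the target fraction is f = 2500/7394 ≈ 0.338.
Interpolate at f ≈ 0.338 with slerp weights a = sin((1−f)δ)/sin δ ≈ 1.181, b = sin(fδ)/sin δ ≈ 0.794.
p = a·p₁ + b·p₂ ≈ (0.449, -0.892, -0.050); φ = arcsin(p_z) ≈ -2.88°, λ = atan2(p_y, p_x) ≈ -63.30°.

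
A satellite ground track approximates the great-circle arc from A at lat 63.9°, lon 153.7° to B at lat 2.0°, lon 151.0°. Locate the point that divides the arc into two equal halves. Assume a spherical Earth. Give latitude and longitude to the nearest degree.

≈ lat 33°, lon 152°

Write both endpoints as unit vectors p₁, p₂ with components (cos φ cos λ, cos φ sin λ, sin φ).
The central angle between the endpoints is δ = arccos(p₁·p₂) ≈ 1.081 rad (61.9°).
Interpolate at f = 1/2 with slerp weights a = sin((1−f)δ)/sin δ ≈ 0.583, b = sin(fδ)/sin δ ≈ 0.583.
p = a·p₁ + b·p₂ ≈ (-0.740, 0.396, 0.544); φ = arcsin(p_z) ≈ 32.96°, λ = atan2(p_y, p_x) ≈ 151.83°.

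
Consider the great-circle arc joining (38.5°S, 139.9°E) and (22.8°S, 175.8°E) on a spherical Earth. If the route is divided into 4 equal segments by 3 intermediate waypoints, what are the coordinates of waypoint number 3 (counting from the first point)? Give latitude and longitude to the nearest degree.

From cos δ = sin φ₁ sin φ₂ + cos φ₁ cos φ₂ cos Δλ, the central angle is δ ≈ 0.599 rad (34.3°).
Interpolate at f = 3/4 with slerp weights a = sin((1−f)δ)/sin δ ≈ 0.265, b = sin(fδ)/sin δ ≈ 0.770.
p = a·p₁ + b·p₂ ≈ (-0.867, 0.185, -0.463); φ = arcsin(p_z) ≈ -27.60°, λ = atan2(p_y, p_x) ≈ 167.92°.

≈ (28°S, 168°E)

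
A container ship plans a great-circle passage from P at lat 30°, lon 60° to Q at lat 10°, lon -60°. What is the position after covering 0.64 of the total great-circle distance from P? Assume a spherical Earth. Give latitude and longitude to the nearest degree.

≈ lat 31°, lon -24°

Write both endpoints as unit vectors p₁, p₂ with components (cos φ cos λ, cos φ sin λ, sin φ).
The central angle between the endpoints is δ = arccos(p₁·p₂) ≈ 1.917 rad (109.9°).
Interpolate at f = 0.64 with slerp weights a = sin((1−f)δ)/sin δ ≈ 0.677, b = sin(fδ)/sin δ ≈ 1.001.
p = a·p₁ + b·p₂ ≈ (0.786, -0.346, 0.512); φ = arcsin(p_z) ≈ 30.82°, λ = atan2(p_y, p_x) ≈ -23.76°.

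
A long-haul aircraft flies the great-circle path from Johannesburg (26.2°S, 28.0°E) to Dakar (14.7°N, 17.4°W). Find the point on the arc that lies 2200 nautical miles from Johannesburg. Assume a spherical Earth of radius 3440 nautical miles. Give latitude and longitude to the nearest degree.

Write both endpoints as unit vectors p₁, p₂ with components (cos φ cos λ, cos φ sin λ, sin φ).
The central angle between the endpoints is δ = arccos(p₁·p₂) ≈ 1.050 rad (60.2°). The total great-circle distance is δ·R ≈ 1.050 × 3440 ≈ 3613 nmi, so the target fraction is f = 2200/3613 ≈ 0.609.
Interpolate at f ≈ 0.609 with slerp weights a = sin((1−f)δ)/sin δ ≈ 0.460, b = sin(fδ)/sin δ ≈ 0.688.
p = a·p₁ + b·p₂ ≈ (1.000, -0.005, -0.029); φ = arcsin(p_z) ≈ -1.64°, λ = atan2(p_y, p_x) ≈ -0.29°.

≈ 2°S, 0°E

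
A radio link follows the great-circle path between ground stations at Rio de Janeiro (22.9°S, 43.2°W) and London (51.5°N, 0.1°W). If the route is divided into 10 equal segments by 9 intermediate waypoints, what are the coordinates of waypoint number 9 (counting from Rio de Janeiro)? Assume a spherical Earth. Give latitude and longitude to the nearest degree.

≈ 45°N, 8°W

The haversine formula gives a central angle δ ≈ 1.456 rad (83.4°) between the endpoints.
Interpolate at f = 9/10 with slerp weights a = sin((1−f)δ)/sin δ ≈ 0.146, b = sin(fδ)/sin δ ≈ 0.973.
p = a·p₁ + b·p₂ ≈ (0.704, -0.093, 0.704); φ = arcsin(p_z) ≈ 44.78°, λ = atan2(p_y, p_x) ≈ -7.54°.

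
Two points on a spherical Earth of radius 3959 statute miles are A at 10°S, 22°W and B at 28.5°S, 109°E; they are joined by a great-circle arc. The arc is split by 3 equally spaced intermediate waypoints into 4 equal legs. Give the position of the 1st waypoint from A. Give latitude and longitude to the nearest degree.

≈ 28°S, 3°E

Convert each endpoint to a unit vector on the sphere (x = cos φ cos λ, y = cos φ sin λ, z = sin φ).
The central angle between the endpoints is δ = arccos(p₁·p₂) ≈ 2.077 rad (119.0°).
Interpolate at f = 1/4 with slerp weights a = sin((1−f)δ)/sin δ ≈ 1.143, b = sin(fδ)/sin δ ≈ 0.567.
p = a·p₁ + b·p₂ ≈ (0.882, 0.050, -0.469); φ = arcsin(p_z) ≈ -27.99°, λ = atan2(p_y, p_x) ≈ 3.23°.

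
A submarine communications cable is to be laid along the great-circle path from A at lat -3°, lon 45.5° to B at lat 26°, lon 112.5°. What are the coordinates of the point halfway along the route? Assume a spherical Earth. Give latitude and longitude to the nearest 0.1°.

≈ lat 13.7°, lon 77.0°

From cos δ = sin φ₁ sin φ₂ + cos φ₁ cos φ₂ cos Δλ, the central angle is δ ≈ 1.237 rad (70.9°).
Interpolate at f = 1/2 with slerp weights a = sin((1−f)δ)/sin δ ≈ 0.614, b = sin(fδ)/sin δ ≈ 0.614.
p = a·p₁ + b·p₂ ≈ (0.218, 0.947, 0.237); φ = arcsin(p_z) ≈ 13.70°, λ = atan2(p_y, p_x) ≈ 77.01°.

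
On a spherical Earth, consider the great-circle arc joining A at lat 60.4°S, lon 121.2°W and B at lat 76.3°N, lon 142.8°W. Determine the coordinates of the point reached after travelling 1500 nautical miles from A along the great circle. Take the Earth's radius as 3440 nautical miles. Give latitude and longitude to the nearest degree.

≈ lat 36°S, lon 125°W

Convert each endpoint to a unit vector on the sphere (x = cos φ cos λ, y = cos φ sin λ, z = sin φ).
The central angle between the endpoints is δ = arccos(p₁·p₂) ≈ 2.398 rad (137.4°). The total great-circle distance is δ·R ≈ 2.398 × 3440 ≈ 8249 nmi, so the target fraction is f = 1500/8249 ≈ 0.182.
Interpolate at f ≈ 0.182 with slerp weights a = sin((1−f)δ)/sin δ ≈ 1.366, b = sin(fδ)/sin δ ≈ 0.624.
p = a·p₁ + b·p₂ ≈ (-0.467, -0.666, -0.581); φ = arcsin(p_z) ≈ -35.54°, λ = atan2(p_y, p_x) ≈ -125.03°.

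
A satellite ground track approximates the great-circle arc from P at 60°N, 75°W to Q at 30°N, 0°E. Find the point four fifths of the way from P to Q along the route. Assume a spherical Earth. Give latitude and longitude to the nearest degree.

≈ 39°N, 8°W

Convert each endpoint to a unit vector on the sphere (x = cos φ cos λ, y = cos φ sin λ, z = sin φ).
The central angle between the endpoints is δ = arccos(p₁·p₂) ≈ 0.994 rad (57.0°).
Interpolate at f = 4/5 with slerp weights a = sin((1−f)δ)/sin δ ≈ 0.236, b = sin(fδ)/sin δ ≈ 0.852.
p = a·p₁ + b·p₂ ≈ (0.768, -0.114, 0.630); φ = arcsin(p_z) ≈ 39.05°, λ = atan2(p_y, p_x) ≈ -8.43°.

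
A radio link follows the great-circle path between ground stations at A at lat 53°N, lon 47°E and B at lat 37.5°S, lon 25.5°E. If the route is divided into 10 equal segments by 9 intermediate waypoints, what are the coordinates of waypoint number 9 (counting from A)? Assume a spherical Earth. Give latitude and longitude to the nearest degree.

From cos δ = sin φ₁ sin φ₂ + cos φ₁ cos φ₂ cos Δλ, the central angle is δ ≈ 1.613 rad (92.4°).
Interpolate at f = 9/10 with slerp weights a = sin((1−f)δ)/sin δ ≈ 0.161, b = sin(fδ)/sin δ ≈ 0.994.
p = a·p₁ + b·p₂ ≈ (0.778, 0.410, -0.477); φ = arcsin(p_z) ≈ -28.46°, λ = atan2(p_y, p_x) ≈ 27.81°.

≈ lat 28°S, lon 28°E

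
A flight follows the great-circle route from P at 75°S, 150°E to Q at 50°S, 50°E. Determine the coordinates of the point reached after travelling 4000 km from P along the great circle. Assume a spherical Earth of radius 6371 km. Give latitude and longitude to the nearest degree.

Convert each endpoint to a unit vector on the sphere (x = cos φ cos λ, y = cos φ sin λ, z = sin φ).
The central angle between the endpoints is δ = arccos(p₁·p₂) ≈ 0.780 rad (44.7°). The total great-circle distance is δ·R ≈ 0.780 × 6371 ≈ 4968 km, so the target fraction is f = 4000/4968 ≈ 0.805.
Interpolate at f ≈ 0.805 with slerp weights a = sin((1−f)δ)/sin δ ≈ 0.215, b = sin(fδ)/sin δ ≈ 0.835.
p = a·p₁ + b·p₂ ≈ (0.297, 0.439, -0.848); φ = arcsin(p_z) ≈ -57.98°, λ = atan2(p_y, p_x) ≈ 55.94°.

≈ 58°S, 56°E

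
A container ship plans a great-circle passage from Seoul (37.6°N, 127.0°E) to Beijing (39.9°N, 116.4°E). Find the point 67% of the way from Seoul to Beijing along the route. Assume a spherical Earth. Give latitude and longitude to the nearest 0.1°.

Convert each endpoint to a unit vector on the sphere (x = cos φ cos λ, y = cos φ sin λ, z = sin φ).
The central angle between the endpoints is δ = arccos(p₁·p₂) ≈ 0.150 rad (8.6°).
Interpolate at f = 0.67 with slerp weights a = sin((1−f)δ)/sin δ ≈ 0.331, b = sin(fδ)/sin δ ≈ 0.671.
p = a·p₁ + b·p₂ ≈ (-0.387, 0.671, 0.633); φ = arcsin(p_z) ≈ 39.25°, λ = atan2(p_y, p_x) ≈ 119.97°.

≈ (39.2°N, 120.0°E)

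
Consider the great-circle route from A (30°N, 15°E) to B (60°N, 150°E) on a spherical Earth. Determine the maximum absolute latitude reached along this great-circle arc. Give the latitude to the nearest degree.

≈ 72°N

The great circle lies in the plane with unit normal n̂ = (p₁ × p₂)/|p₁ × p₂|.
Here n̂_z ≈ +0.309; the vertex latitude is φ_max = arccos|n̂_z| ≈ 72.0°.
Check via Clairaut: cos φ_max = |cos φ₁| · sin C = cos(30.0°)·sin(20.9°) ≈ 0.309, again giving ≈ 72.0°.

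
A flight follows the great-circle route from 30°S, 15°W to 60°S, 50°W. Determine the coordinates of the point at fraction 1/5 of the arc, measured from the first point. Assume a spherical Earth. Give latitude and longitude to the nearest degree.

Write both endpoints as unit vectors p₁, p₂ with components (cos φ cos λ, cos φ sin λ, sin φ).
The central angle between the endpoints is δ = arccos(p₁·p₂) ≈ 0.664 rad (38.0°).
Interpolate at f = 1/5 with slerp weights a = sin((1−f)δ)/sin δ ≈ 0.822, b = sin(fδ)/sin δ ≈ 0.215.
p = a·p₁ + b·p₂ ≈ (0.757, -0.267, -0.597); φ = arcsin(p_z) ≈ -36.66°, λ = atan2(p_y, p_x) ≈ -19.40°.

≈ 37°S, 19°W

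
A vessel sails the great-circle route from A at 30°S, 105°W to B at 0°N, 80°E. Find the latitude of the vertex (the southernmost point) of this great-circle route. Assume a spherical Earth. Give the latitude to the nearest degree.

≈ 81°S

The great circle lies in the plane with unit normal n̂ = (p₁ × p₂)/|p₁ × p₂|.
Here n̂_z ≈ -0.149; the vertex latitude is φ_max = arccos|n̂_z| ≈ 81.4°.
Check via Clairaut: cos φ_max = |cos φ₁| · sin C = cos(30.0°)·sin(170.1°) ≈ 0.149, again giving ≈ 81.4°.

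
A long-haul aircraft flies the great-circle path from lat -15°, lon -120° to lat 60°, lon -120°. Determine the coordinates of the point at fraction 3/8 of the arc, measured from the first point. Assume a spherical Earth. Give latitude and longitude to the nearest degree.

The haversine formula gives a central angle δ ≈ 1.309 rad (75.0°) between the endpoints.
Interpolate at f = 3/8 with slerp weights a = sin((1−f)δ)/sin δ ≈ 0.756, b = sin(fδ)/sin δ ≈ 0.488.
p = a·p₁ + b·p₂ ≈ (-0.487, -0.843, 0.227); φ = arcsin(p_z) ≈ 13.12°, λ = atan2(p_y, p_x) ≈ -120.00°.

≈ lat 13°, lon -120°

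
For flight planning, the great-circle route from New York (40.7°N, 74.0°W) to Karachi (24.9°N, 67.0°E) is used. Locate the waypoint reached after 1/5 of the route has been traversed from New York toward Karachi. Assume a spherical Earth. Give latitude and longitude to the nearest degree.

≈ 56°N, 52°W

Convert each endpoint to a unit vector on the sphere (x = cos φ cos λ, y = cos φ sin λ, z = sin φ).
The central angle between the endpoints is δ = arccos(p₁·p₂) ≈ 1.834 rad (105.1°).
Interpolate at f = 1/5 with slerp weights a = sin((1−f)δ)/sin δ ≈ 1.030, b = sin(fδ)/sin δ ≈ 0.371.
p = a·p₁ + b·p₂ ≈ (0.347, -0.441, 0.828); φ = arcsin(p_z) ≈ 55.89°, λ = atan2(p_y, p_x) ≈ -51.79°.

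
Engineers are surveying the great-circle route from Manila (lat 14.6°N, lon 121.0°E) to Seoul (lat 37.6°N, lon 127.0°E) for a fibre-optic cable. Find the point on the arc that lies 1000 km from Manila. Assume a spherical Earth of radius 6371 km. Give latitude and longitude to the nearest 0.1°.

The haversine formula gives a central angle δ ≈ 0.412 rad (23.6°) between the endpoints. The total great-circle distance is δ·R ≈ 0.412 × 6371 ≈ 2625 km, so the target fraction is f = 1000/2625 ≈ 0.381.
Interpolate at f ≈ 0.381 with slerp weights a = sin((1−f)δ)/sin δ ≈ 0.630, b = sin(fδ)/sin δ ≈ 0.390.
p = a·p₁ + b·p₂ ≈ (-0.500, 0.770, 0.397); φ = arcsin(p_z) ≈ 23.39°, λ = atan2(p_y, p_x) ≈ 123.02°.

≈ lat 23.4°N, lon 123.0°E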